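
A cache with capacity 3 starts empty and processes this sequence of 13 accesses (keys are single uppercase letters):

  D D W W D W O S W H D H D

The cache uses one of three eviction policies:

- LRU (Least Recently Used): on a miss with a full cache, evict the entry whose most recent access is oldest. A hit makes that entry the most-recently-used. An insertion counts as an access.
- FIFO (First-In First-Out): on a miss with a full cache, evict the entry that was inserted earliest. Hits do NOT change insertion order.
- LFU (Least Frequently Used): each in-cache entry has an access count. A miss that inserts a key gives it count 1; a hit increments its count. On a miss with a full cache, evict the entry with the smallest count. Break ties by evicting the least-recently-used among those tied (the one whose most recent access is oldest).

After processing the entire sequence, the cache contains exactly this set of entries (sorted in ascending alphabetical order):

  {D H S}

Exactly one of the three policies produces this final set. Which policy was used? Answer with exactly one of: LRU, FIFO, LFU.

Simulating under each policy and comparing final sets:
  LRU: final set = {D H W} -> differs
  FIFO: final set = {D H S} -> MATCHES target
  LFU: final set = {D H W} -> differs
Only FIFO produces the target set.

Answer: FIFO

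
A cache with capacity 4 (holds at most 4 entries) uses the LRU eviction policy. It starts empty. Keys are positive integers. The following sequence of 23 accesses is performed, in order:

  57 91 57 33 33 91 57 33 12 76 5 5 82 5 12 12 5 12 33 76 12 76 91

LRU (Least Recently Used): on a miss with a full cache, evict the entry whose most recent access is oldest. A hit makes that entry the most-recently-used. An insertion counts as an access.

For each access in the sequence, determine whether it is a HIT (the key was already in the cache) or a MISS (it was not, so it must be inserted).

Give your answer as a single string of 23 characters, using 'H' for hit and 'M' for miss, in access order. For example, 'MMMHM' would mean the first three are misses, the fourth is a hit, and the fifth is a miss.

Answer: MMHMHHHHMMMHMHHHHHMMHHM

Derivation:
LRU simulation (capacity=4):
  1. access 57: MISS. Cache (LRU->MRU): [57]
  2. access 91: MISS. Cache (LRU->MRU): [57 91]
  3. access 57: HIT. Cache (LRU->MRU): [91 57]
  4. access 33: MISS. Cache (LRU->MRU): [91 57 33]
  5. access 33: HIT. Cache (LRU->MRU): [91 57 33]
  6. access 91: HIT. Cache (LRU->MRU): [57 33 91]
  7. access 57: HIT. Cache (LRU->MRU): [33 91 57]
  8. access 33: HIT. Cache (LRU->MRU): [91 57 33]
  9. access 12: MISS. Cache (LRU->MRU): [91 57 33 12]
  10. access 76: MISS, evict 91. Cache (LRU->MRU): [57 33 12 76]
  11. access 5: MISS, evict 57. Cache (LRU->MRU): [33 12 76 5]
  12. access 5: HIT. Cache (LRU->MRU): [33 12 76 5]
  13. access 82: MISS, evict 33. Cache (LRU->MRU): [12 76 5 82]
  14. access 5: HIT. Cache (LRU->MRU): [12 76 82 5]
  15. access 12: HIT. Cache (LRU->MRU): [76 82 5 12]
  16. access 12: HIT. Cache (LRU->MRU): [76 82 5 12]
  17. access 5: HIT. Cache (LRU->MRU): [76 82 12 5]
  18. access 12: HIT. Cache (LRU->MRU): [76 82 5 12]
  19. access 33: MISS, evict 76. Cache (LRU->MRU): [82 5 12 33]
  20. access 76: MISS, evict 82. Cache (LRU->MRU): [5 12 33 76]
  21. access 12: HIT. Cache (LRU->MRU): [5 33 76 12]
  22. access 76: HIT. Cache (LRU->MRU): [5 33 12 76]
  23. access 91: MISS, evict 5. Cache (LRU->MRU): [33 12 76 91]
Total: 13 hits, 10 misses, 6 evictions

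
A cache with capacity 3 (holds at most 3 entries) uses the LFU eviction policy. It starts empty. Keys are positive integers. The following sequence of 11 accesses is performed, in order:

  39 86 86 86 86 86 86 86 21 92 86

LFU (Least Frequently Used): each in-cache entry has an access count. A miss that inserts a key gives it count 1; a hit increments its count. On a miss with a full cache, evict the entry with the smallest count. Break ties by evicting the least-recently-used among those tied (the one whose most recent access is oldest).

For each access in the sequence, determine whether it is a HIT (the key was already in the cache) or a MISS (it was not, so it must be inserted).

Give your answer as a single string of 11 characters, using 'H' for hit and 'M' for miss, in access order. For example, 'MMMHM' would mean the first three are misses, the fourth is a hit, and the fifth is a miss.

Answer: MMHHHHHHMMH

Derivation:
LFU simulation (capacity=3):
  1. access 39: MISS. Cache: [39(c=1)]
  2. access 86: MISS. Cache: [39(c=1) 86(c=1)]
  3. access 86: HIT, count now 2. Cache: [39(c=1) 86(c=2)]
  4. access 86: HIT, count now 3. Cache: [39(c=1) 86(c=3)]
  5. access 86: HIT, count now 4. Cache: [39(c=1) 86(c=4)]
  6. access 86: HIT, count now 5. Cache: [39(c=1) 86(c=5)]
  7. access 86: HIT, count now 6. Cache: [39(c=1) 86(c=6)]
  8. access 86: HIT, count now 7. Cache: [39(c=1) 86(c=7)]
  9. access 21: MISS. Cache: [39(c=1) 21(c=1) 86(c=7)]
  10. access 92: MISS, evict 39(c=1). Cache: [21(c=1) 92(c=1) 86(c=7)]
  11. access 86: HIT, count now 8. Cache: [21(c=1) 92(c=1) 86(c=8)]
Total: 7 hits, 4 misses, 1 evictions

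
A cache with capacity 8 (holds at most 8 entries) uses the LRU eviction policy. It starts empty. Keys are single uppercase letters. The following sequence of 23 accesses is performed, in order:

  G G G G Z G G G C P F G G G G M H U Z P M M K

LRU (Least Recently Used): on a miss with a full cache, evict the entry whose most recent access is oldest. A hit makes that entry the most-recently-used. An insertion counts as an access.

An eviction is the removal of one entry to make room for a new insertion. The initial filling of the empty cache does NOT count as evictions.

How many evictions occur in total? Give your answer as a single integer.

Answer: 1

Derivation:
LRU simulation (capacity=8):
  1. access G: MISS. Cache (LRU->MRU): [G]
  2. access G: HIT. Cache (LRU->MRU): [G]
  3. access G: HIT. Cache (LRU->MRU): [G]
  4. access G: HIT. Cache (LRU->MRU): [G]
  5. access Z: MISS. Cache (LRU->MRU): [G Z]
  6. access G: HIT. Cache (LRU->MRU): [Z G]
  7. access G: HIT. Cache (LRU->MRU): [Z G]
  8. access G: HIT. Cache (LRU->MRU): [Z G]
  9. access C: MISS. Cache (LRU->MRU): [Z G C]
  10. access P: MISS. Cache (LRU->MRU): [Z G C P]
  11. access F: MISS. Cache (LRU->MRU): [Z G C P F]
  12. access G: HIT. Cache (LRU->MRU): [Z C P F G]
  13. access G: HIT. Cache (LRU->MRU): [Z C P F G]
  14. access G: HIT. Cache (LRU->MRU): [Z C P F G]
  15. access G: HIT. Cache (LRU->MRU): [Z C P F G]
  16. access M: MISS. Cache (LRU->MRU): [Z C P F G M]
  17. access H: MISS. Cache (LRU->MRU): [Z C P F G M H]
  18. access U: MISS. Cache (LRU->MRU): [Z C P F G M H U]
  19. access Z: HIT. Cache (LRU->MRU): [C P F G M H U Z]
  20. access P: HIT. Cache (LRU->MRU): [C F G M H U Z P]
  21. access M: HIT. Cache (LRU->MRU): [C F G H U Z P M]
  22. access M: HIT. Cache (LRU->MRU): [C F G H U Z P M]
  23. access K: MISS, evict C. Cache (LRU->MRU): [F G H U Z P M K]
Total: 14 hits, 9 misses, 1 evictions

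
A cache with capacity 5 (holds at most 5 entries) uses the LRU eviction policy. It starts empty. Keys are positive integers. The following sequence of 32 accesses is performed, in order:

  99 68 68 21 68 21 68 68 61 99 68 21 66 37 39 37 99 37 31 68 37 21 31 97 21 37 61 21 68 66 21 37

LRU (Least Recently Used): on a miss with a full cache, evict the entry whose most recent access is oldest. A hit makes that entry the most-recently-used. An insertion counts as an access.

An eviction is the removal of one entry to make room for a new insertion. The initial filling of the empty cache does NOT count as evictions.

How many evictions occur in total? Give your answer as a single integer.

Answer: 10

Derivation:
LRU simulation (capacity=5):
  1. access 99: MISS. Cache (LRU->MRU): [99]
  2. access 68: MISS. Cache (LRU->MRU): [99 68]
  3. access 68: HIT. Cache (LRU->MRU): [99 68]
  4. access 21: MISS. Cache (LRU->MRU): [99 68 21]
  5. access 68: HIT. Cache (LRU->MRU): [99 21 68]
  6. access 21: HIT. Cache (LRU->MRU): [99 68 21]
  7. access 68: HIT. Cache (LRU->MRU): [99 21 68]
  8. access 68: HIT. Cache (LRU->MRU): [99 21 68]
  9. access 61: MISS. Cache (LRU->MRU): [99 21 68 61]
  10. access 99: HIT. Cache (LRU->MRU): [21 68 61 99]
  11. access 68: HIT. Cache (LRU->MRU): [21 61 99 68]
  12. access 21: HIT. Cache (LRU->MRU): [61 99 68 21]
  13. access 66: MISS. Cache (LRU->MRU): [61 99 68 21 66]
  14. access 37: MISS, evict 61. Cache (LRU->MRU): [99 68 21 66 37]
  15. access 39: MISS, evict 99. Cache (LRU->MRU): [68 21 66 37 39]
  16. access 37: HIT. Cache (LRU->MRU): [68 21 66 39 37]
  17. access 99: MISS, evict 68. Cache (LRU->MRU): [21 66 39 37 99]
  18. access 37: HIT. Cache (LRU->MRU): [21 66 39 99 37]
  19. access 31: MISS, evict 21. Cache (LRU->MRU): [66 39 99 37 31]
  20. access 68: MISS, evict 66. Cache (LRU->MRU): [39 99 37 31 68]
  21. access 37: HIT. Cache (LRU->MRU): [39 99 31 68 37]
  22. access 21: MISS, evict 39. Cache (LRU->MRU): [99 31 68 37 21]
  23. access 31: HIT. Cache (LRU->MRU): [99 68 37 21 31]
  24. access 97: MISS, evict 99. Cache (LRU->MRU): [68 37 21 31 97]
  25. access 21: HIT. Cache (LRU->MRU): [68 37 31 97 21]
  26. access 37: HIT. Cache (LRU->MRU): [68 31 97 21 37]
  27. access 61: MISS, evict 68. Cache (LRU->MRU): [31 97 21 37 61]
  28. access 21: HIT. Cache (LRU->MRU): [31 97 37 61 21]
  29. access 68: MISS, evict 31. Cache (LRU->MRU): [97 37 61 21 68]
  30. access 66: MISS, evict 97. Cache (LRU->MRU): [37 61 21 68 66]
  31. access 21: HIT. Cache (LRU->MRU): [37 61 68 66 21]
  32. access 37: HIT. Cache (LRU->MRU): [61 68 66 21 37]
Total: 17 hits, 15 misses, 10 evictions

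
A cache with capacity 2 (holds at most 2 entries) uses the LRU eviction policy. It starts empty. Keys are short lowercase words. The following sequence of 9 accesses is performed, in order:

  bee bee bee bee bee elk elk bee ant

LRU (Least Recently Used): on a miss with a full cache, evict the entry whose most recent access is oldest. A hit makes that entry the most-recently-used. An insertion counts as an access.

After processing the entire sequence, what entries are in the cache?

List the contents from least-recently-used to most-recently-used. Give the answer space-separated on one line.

LRU simulation (capacity=2):
  1. access bee: MISS. Cache (LRU->MRU): [bee]
  2. access bee: HIT. Cache (LRU->MRU): [bee]
  3. access bee: HIT. Cache (LRU->MRU): [bee]
  4. access bee: HIT. Cache (LRU->MRU): [bee]
  5. access bee: HIT. Cache (LRU->MRU): [bee]
  6. access elk: MISS. Cache (LRU->MRU): [bee elk]
  7. access elk: HIT. Cache (LRU->MRU): [bee elk]
  8. access bee: HIT. Cache (LRU->MRU): [elk bee]
  9. access ant: MISS, evict elk. Cache (LRU->MRU): [bee ant]
Total: 6 hits, 3 misses, 1 evictions

Answer: bee ant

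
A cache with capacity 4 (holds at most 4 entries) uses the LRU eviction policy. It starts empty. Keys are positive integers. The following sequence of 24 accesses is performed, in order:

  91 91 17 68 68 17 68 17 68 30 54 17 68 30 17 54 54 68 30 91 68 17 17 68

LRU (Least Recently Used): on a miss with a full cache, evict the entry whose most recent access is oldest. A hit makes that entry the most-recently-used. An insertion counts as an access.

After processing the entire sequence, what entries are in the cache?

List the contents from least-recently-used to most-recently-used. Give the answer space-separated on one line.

Answer: 30 91 17 68

Derivation:
LRU simulation (capacity=4):
  1. access 91: MISS. Cache (LRU->MRU): [91]
  2. access 91: HIT. Cache (LRU->MRU): [91]
  3. access 17: MISS. Cache (LRU->MRU): [91 17]
  4. access 68: MISS. Cache (LRU->MRU): [91 17 68]
  5. access 68: HIT. Cache (LRU->MRU): [91 17 68]
  6. access 17: HIT. Cache (LRU->MRU): [91 68 17]
  7. access 68: HIT. Cache (LRU->MRU): [91 17 68]
  8. access 17: HIT. Cache (LRU->MRU): [91 68 17]
  9. access 68: HIT. Cache (LRU->MRU): [91 17 68]
  10. access 30: MISS. Cache (LRU->MRU): [91 17 68 30]
  11. access 54: MISS, evict 91. Cache (LRU->MRU): [17 68 30 54]
  12. access 17: HIT. Cache (LRU->MRU): [68 30 54 17]
  13. access 68: HIT. Cache (LRU->MRU): [30 54 17 68]
  14. access 30: HIT. Cache (LRU->MRU): [54 17 68 30]
  15. access 17: HIT. Cache (LRU->MRU): [54 68 30 17]
  16. access 54: HIT. Cache (LRU->MRU): [68 30 17 54]
  17. access 54: HIT. Cache (LRU->MRU): [68 30 17 54]
  18. access 68: HIT. Cache (LRU->MRU): [30 17 54 68]
  19. access 30: HIT. Cache (LRU->MRU): [17 54 68 30]
  20. access 91: MISS, evict 17. Cache (LRU->MRU): [54 68 30 91]
  21. access 68: HIT. Cache (LRU->MRU): [54 30 91 68]
  22. access 17: MISS, evict 54. Cache (LRU->MRU): [30 91 68 17]
  23. access 17: HIT. Cache (LRU->MRU): [30 91 68 17]
  24. access 68: HIT. Cache (LRU->MRU): [30 91 17 68]
Total: 17 hits, 7 misses, 3 evictions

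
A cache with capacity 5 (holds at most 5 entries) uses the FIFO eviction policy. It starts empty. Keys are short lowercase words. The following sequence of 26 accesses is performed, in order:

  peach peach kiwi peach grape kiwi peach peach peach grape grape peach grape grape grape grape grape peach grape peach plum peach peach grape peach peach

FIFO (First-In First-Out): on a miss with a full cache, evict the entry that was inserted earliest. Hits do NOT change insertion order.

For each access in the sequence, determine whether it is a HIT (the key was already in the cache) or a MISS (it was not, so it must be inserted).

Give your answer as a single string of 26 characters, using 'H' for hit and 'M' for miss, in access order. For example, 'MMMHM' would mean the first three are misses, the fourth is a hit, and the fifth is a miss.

Answer: MHMHMHHHHHHHHHHHHHHHMHHHHH

Derivation:
FIFO simulation (capacity=5):
  1. access peach: MISS. Cache (old->new): [peach]
  2. access peach: HIT. Cache (old->new): [peach]
  3. access kiwi: MISS. Cache (old->new): [peach kiwi]
  4. access peach: HIT. Cache (old->new): [peach kiwi]
  5. access grape: MISS. Cache (old->new): [peach kiwi grape]
  6. access kiwi: HIT. Cache (old->new): [peach kiwi grape]
  7. access peach: HIT. Cache (old->new): [peach kiwi grape]
  8. access peach: HIT. Cache (old->new): [peach kiwi grape]
  9. access peach: HIT. Cache (old->new): [peach kiwi grape]
  10. access grape: HIT. Cache (old->new): [peach kiwi grape]
  11. access grape: HIT. Cache (old->new): [peach kiwi grape]
  12. access peach: HIT. Cache (old->new): [peach kiwi grape]
  13. access grape: HIT. Cache (old->new): [peach kiwi grape]
  14. access grape: HIT. Cache (old->new): [peach kiwi grape]
  15. access grape: HIT. Cache (old->new): [peach kiwi grape]
  16. access grape: HIT. Cache (old->new): [peach kiwi grape]
  17. access grape: HIT. Cache (old->new): [peach kiwi grape]
  18. access peach: HIT. Cache (old->new): [peach kiwi grape]
  19. access grape: HIT. Cache (old->new): [peach kiwi grape]
  20. access peach: HIT. Cache (old->new): [peach kiwi grape]
  21. access plum: MISS. Cache (old->new): [peach kiwi grape plum]
  22. access peach: HIT. Cache (old->new): [peach kiwi grape plum]
  23. access peach: HIT. Cache (old->new): [peach kiwi grape plum]
  24. access grape: HIT. Cache (old->new): [peach kiwi grape plum]
  25. access peach: HIT. Cache (old->new): [peach kiwi grape plum]
  26. access peach: HIT. Cache (old->new): [peach kiwi grape plum]
Total: 22 hits, 4 misses, 0 evictions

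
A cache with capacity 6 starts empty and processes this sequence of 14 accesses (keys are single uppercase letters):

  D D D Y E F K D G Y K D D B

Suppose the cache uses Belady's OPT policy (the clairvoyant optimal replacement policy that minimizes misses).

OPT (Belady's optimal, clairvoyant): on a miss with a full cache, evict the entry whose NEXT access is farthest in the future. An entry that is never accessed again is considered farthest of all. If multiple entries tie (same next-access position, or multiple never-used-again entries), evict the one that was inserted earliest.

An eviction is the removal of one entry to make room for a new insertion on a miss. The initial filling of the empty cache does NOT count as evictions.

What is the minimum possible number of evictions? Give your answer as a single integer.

OPT (Belady) simulation (capacity=6):
  1. access D: MISS. Cache: [D]
  2. access D: HIT. Next use of D: step 3. Cache: [D]
  3. access D: HIT. Next use of D: step 8. Cache: [D]
  4. access Y: MISS. Cache: [D Y]
  5. access E: MISS. Cache: [D Y E]
  6. access F: MISS. Cache: [D Y E F]
  7. access K: MISS. Cache: [D Y E F K]
  8. access D: HIT. Next use of D: step 12. Cache: [D Y E F K]
  9. access G: MISS. Cache: [D Y E F K G]
  10. access Y: HIT. Next use of Y: never. Cache: [D Y E F K G]
  11. access K: HIT. Next use of K: never. Cache: [D Y E F K G]
  12. access D: HIT. Next use of D: step 13. Cache: [D Y E F K G]
  13. access D: HIT. Next use of D: never. Cache: [D Y E F K G]
  14. access B: MISS, evict D (next use: never). Cache: [Y E F K G B]
Total: 7 hits, 7 misses, 1 evictions

Answer: 1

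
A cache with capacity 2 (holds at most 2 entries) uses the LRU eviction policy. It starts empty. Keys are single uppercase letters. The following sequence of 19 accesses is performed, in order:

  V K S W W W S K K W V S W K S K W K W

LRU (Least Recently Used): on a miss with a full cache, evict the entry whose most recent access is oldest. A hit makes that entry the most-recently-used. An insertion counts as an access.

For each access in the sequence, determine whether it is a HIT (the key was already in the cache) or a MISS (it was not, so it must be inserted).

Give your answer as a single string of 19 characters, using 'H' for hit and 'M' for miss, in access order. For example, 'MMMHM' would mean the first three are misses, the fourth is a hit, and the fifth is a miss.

LRU simulation (capacity=2):
  1. access V: MISS. Cache (LRU->MRU): [V]
  2. access K: MISS. Cache (LRU->MRU): [V K]
  3. access S: MISS, evict V. Cache (LRU->MRU): [K S]
  4. access W: MISS, evict K. Cache (LRU->MRU): [S W]
  5. access W: HIT. Cache (LRU->MRU): [S W]
  6. access W: HIT. Cache (LRU->MRU): [S W]
  7. access S: HIT. Cache (LRU->MRU): [W S]
  8. access K: MISS, evict W. Cache (LRU->MRU): [S K]
  9. access K: HIT. Cache (LRU->MRU): [S K]
  10. access W: MISS, evict S. Cache (LRU->MRU): [K W]
  11. access V: MISS, evict K. Cache (LRU->MRU): [W V]
  12. access S: MISS, evict W. Cache (LRU->MRU): [V S]
  13. access W: MISS, evict V. Cache (LRU->MRU): [S W]
  14. access K: MISS, evict S. Cache (LRU->MRU): [W K]
  15. access S: MISS, evict W. Cache (LRU->MRU): [K S]
  16. access K: HIT. Cache (LRU->MRU): [S K]
  17. access W: MISS, evict S. Cache (LRU->MRU): [K W]
  18. access K: HIT. Cache (LRU->MRU): [W K]
  19. access W: HIT. Cache (LRU->MRU): [K W]
Total: 7 hits, 12 misses, 10 evictions

Answer: MMMMHHHMHMMMMMMHMHH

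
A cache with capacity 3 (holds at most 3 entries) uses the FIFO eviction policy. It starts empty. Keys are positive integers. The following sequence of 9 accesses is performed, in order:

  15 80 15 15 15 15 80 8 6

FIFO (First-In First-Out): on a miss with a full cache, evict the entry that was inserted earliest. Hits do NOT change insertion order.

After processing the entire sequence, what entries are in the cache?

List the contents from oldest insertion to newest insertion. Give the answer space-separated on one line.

Answer: 80 8 6

Derivation:
FIFO simulation (capacity=3):
  1. access 15: MISS. Cache (old->new): [15]
  2. access 80: MISS. Cache (old->new): [15 80]
  3. access 15: HIT. Cache (old->new): [15 80]
  4. access 15: HIT. Cache (old->new): [15 80]
  5. access 15: HIT. Cache (old->new): [15 80]
  6. access 15: HIT. Cache (old->new): [15 80]
  7. access 80: HIT. Cache (old->new): [15 80]
  8. access 8: MISS. Cache (old->new): [15 80 8]
  9. access 6: MISS, evict 15. Cache (old->new): [80 8 6]
Total: 5 hits, 4 misses, 1 evictions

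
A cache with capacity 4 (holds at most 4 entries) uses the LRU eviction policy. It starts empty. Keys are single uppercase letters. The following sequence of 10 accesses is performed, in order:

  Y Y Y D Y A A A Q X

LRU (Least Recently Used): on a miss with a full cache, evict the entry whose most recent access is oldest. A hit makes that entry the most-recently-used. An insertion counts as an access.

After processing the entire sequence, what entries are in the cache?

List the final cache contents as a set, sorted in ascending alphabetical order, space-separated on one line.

LRU simulation (capacity=4):
  1. access Y: MISS. Cache (LRU->MRU): [Y]
  2. access Y: HIT. Cache (LRU->MRU): [Y]
  3. access Y: HIT. Cache (LRU->MRU): [Y]
  4. access D: MISS. Cache (LRU->MRU): [Y D]
  5. access Y: HIT. Cache (LRU->MRU): [D Y]
  6. access A: MISS. Cache (LRU->MRU): [D Y A]
  7. access A: HIT. Cache (LRU->MRU): [D Y A]
  8. access A: HIT. Cache (LRU->MRU): [D Y A]
  9. access Q: MISS. Cache (LRU->MRU): [D Y A Q]
  10. access X: MISS, evict D. Cache (LRU->MRU): [Y A Q X]
Total: 5 hits, 5 misses, 1 evictions

Answer: A Q X Y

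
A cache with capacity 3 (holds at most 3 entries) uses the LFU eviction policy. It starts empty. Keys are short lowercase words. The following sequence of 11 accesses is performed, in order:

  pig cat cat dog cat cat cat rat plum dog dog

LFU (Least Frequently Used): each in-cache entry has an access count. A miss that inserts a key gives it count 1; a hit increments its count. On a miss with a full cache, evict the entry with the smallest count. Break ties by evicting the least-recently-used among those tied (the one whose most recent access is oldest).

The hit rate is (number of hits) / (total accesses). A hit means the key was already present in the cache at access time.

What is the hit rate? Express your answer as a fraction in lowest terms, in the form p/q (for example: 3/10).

LFU simulation (capacity=3):
  1. access pig: MISS. Cache: [pig(c=1)]
  2. access cat: MISS. Cache: [pig(c=1) cat(c=1)]
  3. access cat: HIT, count now 2. Cache: [pig(c=1) cat(c=2)]
  4. access dog: MISS. Cache: [pig(c=1) dog(c=1) cat(c=2)]
  5. access cat: HIT, count now 3. Cache: [pig(c=1) dog(c=1) cat(c=3)]
  6. access cat: HIT, count now 4. Cache: [pig(c=1) dog(c=1) cat(c=4)]
  7. access cat: HIT, count now 5. Cache: [pig(c=1) dog(c=1) cat(c=5)]
  8. access rat: MISS, evict pig(c=1). Cache: [dog(c=1) rat(c=1) cat(c=5)]
  9. access plum: MISS, evict dog(c=1). Cache: [rat(c=1) plum(c=1) cat(c=5)]
  10. access dog: MISS, evict rat(c=1). Cache: [plum(c=1) dog(c=1) cat(c=5)]
  11. access dog: HIT, count now 2. Cache: [plum(c=1) dog(c=2) cat(c=5)]
Total: 5 hits, 6 misses, 3 evictions

Hit rate = 5/11

Answer: 5/11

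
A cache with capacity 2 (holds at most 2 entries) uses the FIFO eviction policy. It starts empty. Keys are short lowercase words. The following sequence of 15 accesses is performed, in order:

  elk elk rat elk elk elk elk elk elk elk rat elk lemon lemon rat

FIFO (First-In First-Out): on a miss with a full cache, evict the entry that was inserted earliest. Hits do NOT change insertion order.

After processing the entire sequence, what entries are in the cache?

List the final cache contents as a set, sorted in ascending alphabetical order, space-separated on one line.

Answer: lemon rat

Derivation:
FIFO simulation (capacity=2):
  1. access elk: MISS. Cache (old->new): [elk]
  2. access elk: HIT. Cache (old->new): [elk]
  3. access rat: MISS. Cache (old->new): [elk rat]
  4. access elk: HIT. Cache (old->new): [elk rat]
  5. access elk: HIT. Cache (old->new): [elk rat]
  6. access elk: HIT. Cache (old->new): [elk rat]
  7. access elk: HIT. Cache (old->new): [elk rat]
  8. access elk: HIT. Cache (old->new): [elk rat]
  9. access elk: HIT. Cache (old->new): [elk rat]
  10. access elk: HIT. Cache (old->new): [elk rat]
  11. access rat: HIT. Cache (old->new): [elk rat]
  12. access elk: HIT. Cache (old->new): [elk rat]
  13. access lemon: MISS, evict elk. Cache (old->new): [rat lemon]
  14. access lemon: HIT. Cache (old->new): [rat lemon]
  15. access rat: HIT. Cache (old->new): [rat lemon]
Total: 12 hits, 3 misses, 1 evictions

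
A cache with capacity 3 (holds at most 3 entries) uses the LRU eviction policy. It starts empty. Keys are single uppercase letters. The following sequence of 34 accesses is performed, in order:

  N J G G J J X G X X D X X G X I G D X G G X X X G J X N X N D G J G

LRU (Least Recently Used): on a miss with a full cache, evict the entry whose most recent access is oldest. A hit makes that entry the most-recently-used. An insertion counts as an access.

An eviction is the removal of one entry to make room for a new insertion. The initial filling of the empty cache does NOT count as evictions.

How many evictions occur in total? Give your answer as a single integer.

Answer: 10

Derivation:
LRU simulation (capacity=3):
  1. access N: MISS. Cache (LRU->MRU): [N]
  2. access J: MISS. Cache (LRU->MRU): [N J]
  3. access G: MISS. Cache (LRU->MRU): [N J G]
  4. access G: HIT. Cache (LRU->MRU): [N J G]
  5. access J: HIT. Cache (LRU->MRU): [N G J]
  6. access J: HIT. Cache (LRU->MRU): [N G J]
  7. access X: MISS, evict N. Cache (LRU->MRU): [G J X]
  8. access G: HIT. Cache (LRU->MRU): [J X G]
  9. access X: HIT. Cache (LRU->MRU): [J G X]
  10. access X: HIT. Cache (LRU->MRU): [J G X]
  11. access D: MISS, evict J. Cache (LRU->MRU): [G X D]
  12. access X: HIT. Cache (LRU->MRU): [G D X]
  13. access X: HIT. Cache (LRU->MRU): [G D X]
  14. access G: HIT. Cache (LRU->MRU): [D X G]
  15. access X: HIT. Cache (LRU->MRU): [D G X]
  16. access I: MISS, evict D. Cache (LRU->MRU): [G X I]
  17. access G: HIT. Cache (LRU->MRU): [X I G]
  18. access D: MISS, evict X. Cache (LRU->MRU): [I G D]
  19. access X: MISS, evict I. Cache (LRU->MRU): [G D X]
  20. access G: HIT. Cache (LRU->MRU): [D X G]
  21. access G: HIT. Cache (LRU->MRU): [D X G]
  22. access X: HIT. Cache (LRU->MRU): [D G X]
  23. access X: HIT. Cache (LRU->MRU): [D G X]
  24. access X: HIT. Cache (LRU->MRU): [D G X]
  25. access G: HIT. Cache (LRU->MRU): [D X G]
  26. access J: MISS, evict D. Cache (LRU->MRU): [X G J]
  27. access X: HIT. Cache (LRU->MRU): [G J X]
  28. access N: MISS, evict G. Cache (LRU->MRU): [J X N]
  29. access X: HIT. Cache (LRU->MRU): [J N X]
  30. access N: HIT. Cache (LRU->MRU): [J X N]
  31. access D: MISS, evict J. Cache (LRU->MRU): [X N D]
  32. access G: MISS, evict X. Cache (LRU->MRU): [N D G]
  33. access J: MISS, evict N. Cache (LRU->MRU): [D G J]
  34. access G: HIT. Cache (LRU->MRU): [D J G]
Total: 21 hits, 13 misses, 10 evictions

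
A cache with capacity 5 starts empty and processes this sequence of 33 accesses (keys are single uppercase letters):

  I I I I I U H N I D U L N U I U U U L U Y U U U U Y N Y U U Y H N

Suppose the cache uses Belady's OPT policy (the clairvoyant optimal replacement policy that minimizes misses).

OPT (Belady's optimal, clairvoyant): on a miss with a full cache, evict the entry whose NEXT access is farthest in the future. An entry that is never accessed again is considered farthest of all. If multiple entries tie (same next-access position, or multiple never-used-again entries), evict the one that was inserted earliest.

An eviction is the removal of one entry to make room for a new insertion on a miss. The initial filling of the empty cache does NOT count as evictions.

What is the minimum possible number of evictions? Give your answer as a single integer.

Answer: 2

Derivation:
OPT (Belady) simulation (capacity=5):
  1. access I: MISS. Cache: [I]
  2. access I: HIT. Next use of I: step 3. Cache: [I]
  3. access I: HIT. Next use of I: step 4. Cache: [I]
  4. access I: HIT. Next use of I: step 5. Cache: [I]
  5. access I: HIT. Next use of I: step 9. Cache: [I]
  6. access U: MISS. Cache: [I U]
  7. access H: MISS. Cache: [I U H]
  8. access N: MISS. Cache: [I U H N]
  9. access I: HIT. Next use of I: step 15. Cache: [I U H N]
  10. access D: MISS. Cache: [I U H N D]
  11. access U: HIT. Next use of U: step 14. Cache: [I U H N D]
  12. access L: MISS, evict D (next use: never). Cache: [I U H N L]
  13. access N: HIT. Next use of N: step 27. Cache: [I U H N L]
  14. access U: HIT. Next use of U: step 16. Cache: [I U H N L]
  15. access I: HIT. Next use of I: never. Cache: [I U H N L]
  16. access U: HIT. Next use of U: step 17. Cache: [I U H N L]
  17. access U: HIT. Next use of U: step 18. Cache: [I U H N L]
  18. access U: HIT. Next use of U: step 20. Cache: [I U H N L]
  19. access L: HIT. Next use of L: never. Cache: [I U H N L]
  20. access U: HIT. Next use of U: step 22. Cache: [I U H N L]
  21. access Y: MISS, evict I (next use: never). Cache: [U H N L Y]
  22. access U: HIT. Next use of U: step 23. Cache: [U H N L Y]
  23. access U: HIT. Next use of U: step 24. Cache: [U H N L Y]
  24. access U: HIT. Next use of U: step 25. Cache: [U H N L Y]
  25. access U: HIT. Next use of U: step 29. Cache: [U H N L Y]
  26. access Y: HIT. Next use of Y: step 28. Cache: [U H N L Y]
  27. access N: HIT. Next use of N: step 33. Cache: [U H N L Y]
  28. access Y: HIT. Next use of Y: step 31. Cache: [U H N L Y]
  29. access U: HIT. Next use of U: step 30. Cache: [U H N L Y]
  30. access U: HIT. Next use of U: never. Cache: [U H N L Y]
  31. access Y: HIT. Next use of Y: never. Cache: [U H N L Y]
  32. access H: HIT. Next use of H: never. Cache: [U H N L Y]
  33. access N: HIT. Next use of N: never. Cache: [U H N L Y]
Total: 26 hits, 7 misses, 2 evictions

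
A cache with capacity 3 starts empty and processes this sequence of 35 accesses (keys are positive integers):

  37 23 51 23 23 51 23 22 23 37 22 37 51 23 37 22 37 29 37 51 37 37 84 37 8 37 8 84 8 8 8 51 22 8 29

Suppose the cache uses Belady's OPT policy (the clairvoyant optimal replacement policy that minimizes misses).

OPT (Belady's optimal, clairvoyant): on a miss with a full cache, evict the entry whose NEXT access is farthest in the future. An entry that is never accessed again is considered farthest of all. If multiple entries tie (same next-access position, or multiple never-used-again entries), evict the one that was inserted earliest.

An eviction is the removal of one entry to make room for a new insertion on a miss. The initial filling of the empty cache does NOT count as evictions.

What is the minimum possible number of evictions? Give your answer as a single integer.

OPT (Belady) simulation (capacity=3):
  1. access 37: MISS. Cache: [37]
  2. access 23: MISS. Cache: [37 23]
  3. access 51: MISS. Cache: [37 23 51]
  4. access 23: HIT. Next use of 23: step 5. Cache: [37 23 51]
  5. access 23: HIT. Next use of 23: step 7. Cache: [37 23 51]
  6. access 51: HIT. Next use of 51: step 13. Cache: [37 23 51]
  7. access 23: HIT. Next use of 23: step 9. Cache: [37 23 51]
  8. access 22: MISS, evict 51 (next use: step 13). Cache: [37 23 22]
  9. access 23: HIT. Next use of 23: step 14. Cache: [37 23 22]
  10. access 37: HIT. Next use of 37: step 12. Cache: [37 23 22]
  11. access 22: HIT. Next use of 22: step 16. Cache: [37 23 22]
  12. access 37: HIT. Next use of 37: step 15. Cache: [37 23 22]
  13. access 51: MISS, evict 22 (next use: step 16). Cache: [37 23 51]
  14. access 23: HIT. Next use of 23: never. Cache: [37 23 51]
  15. access 37: HIT. Next use of 37: step 17. Cache: [37 23 51]
  16. access 22: MISS, evict 23 (next use: never). Cache: [37 51 22]
  17. access 37: HIT. Next use of 37: step 19. Cache: [37 51 22]
  18. access 29: MISS, evict 22 (next use: step 33). Cache: [37 51 29]
  19. access 37: HIT. Next use of 37: step 21. Cache: [37 51 29]
  20. access 51: HIT. Next use of 51: step 32. Cache: [37 51 29]
  21. access 37: HIT. Next use of 37: step 22. Cache: [37 51 29]
  22. access 37: HIT. Next use of 37: step 24. Cache: [37 51 29]
  23. access 84: MISS, evict 29 (next use: step 35). Cache: [37 51 84]
  24. access 37: HIT. Next use of 37: step 26. Cache: [37 51 84]
  25. access 8: MISS, evict 51 (next use: step 32). Cache: [37 84 8]
  26. access 37: HIT. Next use of 37: never. Cache: [37 84 8]
  27. access 8: HIT. Next use of 8: step 29. Cache: [37 84 8]
  28. access 84: HIT. Next use of 84: never. Cache: [37 84 8]
  29. access 8: HIT. Next use of 8: step 30. Cache: [37 84 8]
  30. access 8: HIT. Next use of 8: step 31. Cache: [37 84 8]
  31. access 8: HIT. Next use of 8: step 34. Cache: [37 84 8]
  32. access 51: MISS, evict 37 (next use: never). Cache: [84 8 51]
  33. access 22: MISS, evict 84 (next use: never). Cache: [8 51 22]
  34. access 8: HIT. Next use of 8: never. Cache: [8 51 22]
  35. access 29: MISS, evict 8 (next use: never). Cache: [51 22 29]
Total: 23 hits, 12 misses, 9 evictions

Answer: 9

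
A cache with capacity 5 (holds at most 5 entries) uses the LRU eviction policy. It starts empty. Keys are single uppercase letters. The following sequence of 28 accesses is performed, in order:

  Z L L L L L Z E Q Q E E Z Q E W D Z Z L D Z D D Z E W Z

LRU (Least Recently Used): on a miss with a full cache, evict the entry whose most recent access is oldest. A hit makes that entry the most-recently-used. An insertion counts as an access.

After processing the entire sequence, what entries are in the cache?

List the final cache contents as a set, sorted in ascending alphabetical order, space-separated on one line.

LRU simulation (capacity=5):
  1. access Z: MISS. Cache (LRU->MRU): [Z]
  2. access L: MISS. Cache (LRU->MRU): [Z L]
  3. access L: HIT. Cache (LRU->MRU): [Z L]
  4. access L: HIT. Cache (LRU->MRU): [Z L]
  5. access L: HIT. Cache (LRU->MRU): [Z L]
  6. access L: HIT. Cache (LRU->MRU): [Z L]
  7. access Z: HIT. Cache (LRU->MRU): [L Z]
  8. access E: MISS. Cache (LRU->MRU): [L Z E]
  9. access Q: MISS. Cache (LRU->MRU): [L Z E Q]
  10. access Q: HIT. Cache (LRU->MRU): [L Z E Q]
  11. access E: HIT. Cache (LRU->MRU): [L Z Q E]
  12. access E: HIT. Cache (LRU->MRU): [L Z Q E]
  13. access Z: HIT. Cache (LRU->MRU): [L Q E Z]
  14. access Q: HIT. Cache (LRU->MRU): [L E Z Q]
  15. access E: HIT. Cache (LRU->MRU): [L Z Q E]
  16. access W: MISS. Cache (LRU->MRU): [L Z Q E W]
  17. access D: MISS, evict L. Cache (LRU->MRU): [Z Q E W D]
  18. access Z: HIT. Cache (LRU->MRU): [Q E W D Z]
  19. access Z: HIT. Cache (LRU->MRU): [Q E W D Z]
  20. access L: MISS, evict Q. Cache (LRU->MRU): [E W D Z L]
  21. access D: HIT. Cache (LRU->MRU): [E W Z L D]
  22. access Z: HIT. Cache (LRU->MRU): [E W L D Z]
  23. access D: HIT. Cache (LRU->MRU): [E W L Z D]
  24. access D: HIT. Cache (LRU->MRU): [E W L Z D]
  25. access Z: HIT. Cache (LRU->MRU): [E W L D Z]
  26. access E: HIT. Cache (LRU->MRU): [W L D Z E]
  27. access W: HIT. Cache (LRU->MRU): [L D Z E W]
  28. access Z: HIT. Cache (LRU->MRU): [L D E W Z]
Total: 21 hits, 7 misses, 2 evictions

Answer: D E L W Z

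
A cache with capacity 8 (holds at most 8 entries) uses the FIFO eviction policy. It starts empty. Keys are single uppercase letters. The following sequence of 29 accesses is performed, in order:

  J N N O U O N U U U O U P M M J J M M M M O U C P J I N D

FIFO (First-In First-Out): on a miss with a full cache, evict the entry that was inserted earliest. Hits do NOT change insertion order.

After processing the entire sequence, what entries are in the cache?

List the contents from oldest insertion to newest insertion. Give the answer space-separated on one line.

Answer: N O U P M C I D

Derivation:
FIFO simulation (capacity=8):
  1. access J: MISS. Cache (old->new): [J]
  2. access N: MISS. Cache (old->new): [J N]
  3. access N: HIT. Cache (old->new): [J N]
  4. access O: MISS. Cache (old->new): [J N O]
  5. access U: MISS. Cache (old->new): [J N O U]
  6. access O: HIT. Cache (old->new): [J N O U]
  7. access N: HIT. Cache (old->new): [J N O U]
  8. access U: HIT. Cache (old->new): [J N O U]
  9. access U: HIT. Cache (old->new): [J N O U]
  10. access U: HIT. Cache (old->new): [J N O U]
  11. access O: HIT. Cache (old->new): [J N O U]
  12. access U: HIT. Cache (old->new): [J N O U]
  13. access P: MISS. Cache (old->new): [J N O U P]
  14. access M: MISS. Cache (old->new): [J N O U P M]
  15. access M: HIT. Cache (old->new): [J N O U P M]
  16. access J: HIT. Cache (old->new): [J N O U P M]
  17. access J: HIT. Cache (old->new): [J N O U P M]
  18. access M: HIT. Cache (old->new): [J N O U P M]
  19. access M: HIT. Cache (old->new): [J N O U P M]
  20. access M: HIT. Cache (old->new): [J N O U P M]
  21. access M: HIT. Cache (old->new): [J N O U P M]
  22. access O: HIT. Cache (old->new): [J N O U P M]
  23. access U: HIT. Cache (old->new): [J N O U P M]
  24. access C: MISS. Cache (old->new): [J N O U P M C]
  25. access P: HIT. Cache (old->new): [J N O U P M C]
  26. access J: HIT. Cache (old->new): [J N O U P M C]
  27. access I: MISS. Cache (old->new): [J N O U P M C I]
  28. access N: HIT. Cache (old->new): [J N O U P M C I]
  29. access D: MISS, evict J. Cache (old->new): [N O U P M C I D]
Total: 20 hits, 9 misses, 1 evictions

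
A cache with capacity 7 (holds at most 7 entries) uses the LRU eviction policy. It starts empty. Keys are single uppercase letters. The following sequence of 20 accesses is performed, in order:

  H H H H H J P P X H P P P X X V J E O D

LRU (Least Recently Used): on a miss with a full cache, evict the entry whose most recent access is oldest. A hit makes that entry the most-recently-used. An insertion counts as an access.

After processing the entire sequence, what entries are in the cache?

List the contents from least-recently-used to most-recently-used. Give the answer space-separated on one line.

Answer: P X V J E O D

Derivation:
LRU simulation (capacity=7):
  1. access H: MISS. Cache (LRU->MRU): [H]
  2. access H: HIT. Cache (LRU->MRU): [H]
  3. access H: HIT. Cache (LRU->MRU): [H]
  4. access H: HIT. Cache (LRU->MRU): [H]
  5. access H: HIT. Cache (LRU->MRU): [H]
  6. access J: MISS. Cache (LRU->MRU): [H J]
  7. access P: MISS. Cache (LRU->MRU): [H J P]
  8. access P: HIT. Cache (LRU->MRU): [H J P]
  9. access X: MISS. Cache (LRU->MRU): [H J P X]
  10. access H: HIT. Cache (LRU->MRU): [J P X H]
  11. access P: HIT. Cache (LRU->MRU): [J X H P]
  12. access P: HIT. Cache (LRU->MRU): [J X H P]
  13. access P: HIT. Cache (LRU->MRU): [J X H P]
  14. access X: HIT. Cache (LRU->MRU): [J H P X]
  15. access X: HIT. Cache (LRU->MRU): [J H P X]
  16. access V: MISS. Cache (LRU->MRU): [J H P X V]
  17. access J: HIT. Cache (LRU->MRU): [H P X V J]
  18. access E: MISS. Cache (LRU->MRU): [H P X V J E]
  19. access O: MISS. Cache (LRU->MRU): [H P X V J E O]
  20. access D: MISS, evict H. Cache (LRU->MRU): [P X V J E O D]
Total: 12 hits, 8 misses, 1 evictions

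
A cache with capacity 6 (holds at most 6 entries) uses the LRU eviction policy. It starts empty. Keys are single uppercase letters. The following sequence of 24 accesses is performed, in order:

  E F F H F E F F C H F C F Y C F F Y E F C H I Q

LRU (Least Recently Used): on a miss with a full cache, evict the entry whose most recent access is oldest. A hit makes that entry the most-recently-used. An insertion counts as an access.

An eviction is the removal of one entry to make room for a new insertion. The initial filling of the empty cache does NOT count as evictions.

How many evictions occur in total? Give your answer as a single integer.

Answer: 1

Derivation:
LRU simulation (capacity=6):
  1. access E: MISS. Cache (LRU->MRU): [E]
  2. access F: MISS. Cache (LRU->MRU): [E F]
  3. access F: HIT. Cache (LRU->MRU): [E F]
  4. access H: MISS. Cache (LRU->MRU): [E F H]
  5. access F: HIT. Cache (LRU->MRU): [E H F]
  6. access E: HIT. Cache (LRU->MRU): [H F E]
  7. access F: HIT. Cache (LRU->MRU): [H E F]
  8. access F: HIT. Cache (LRU->MRU): [H E F]
  9. access C: MISS. Cache (LRU->MRU): [H E F C]
  10. access H: HIT. Cache (LRU->MRU): [E F C H]
  11. access F: HIT. Cache (LRU->MRU): [E C H F]
  12. access C: HIT. Cache (LRU->MRU): [E H F C]
  13. access F: HIT. Cache (LRU->MRU): [E H C F]
  14. access Y: MISS. Cache (LRU->MRU): [E H C F Y]
  15. access C: HIT. Cache (LRU->MRU): [E H F Y C]
  16. access F: HIT. Cache (LRU->MRU): [E H Y C F]
  17. access F: HIT. Cache (LRU->MRU): [E H Y C F]
  18. access Y: HIT. Cache (LRU->MRU): [E H C F Y]
  19. access E: HIT. Cache (LRU->MRU): [H C F Y E]
  20. access F: HIT. Cache (LRU->MRU): [H C Y E F]
  21. access C: HIT. Cache (LRU->MRU): [H Y E F C]
  22. access H: HIT. Cache (LRU->MRU): [Y E F C H]
  23. access I: MISS. Cache (LRU->MRU): [Y E F C H I]
  24. access Q: MISS, evict Y. Cache (LRU->MRU): [E F C H I Q]
Total: 17 hits, 7 misses, 1 evictions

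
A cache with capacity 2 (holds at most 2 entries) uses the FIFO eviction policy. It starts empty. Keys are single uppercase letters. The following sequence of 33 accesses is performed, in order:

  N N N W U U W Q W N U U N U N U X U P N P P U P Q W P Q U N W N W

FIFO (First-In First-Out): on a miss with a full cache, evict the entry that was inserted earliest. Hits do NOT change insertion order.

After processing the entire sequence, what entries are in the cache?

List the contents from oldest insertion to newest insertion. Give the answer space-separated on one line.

FIFO simulation (capacity=2):
  1. access N: MISS. Cache (old->new): [N]
  2. access N: HIT. Cache (old->new): [N]
  3. access N: HIT. Cache (old->new): [N]
  4. access W: MISS. Cache (old->new): [N W]
  5. access U: MISS, evict N. Cache (old->new): [W U]
  6. access U: HIT. Cache (old->new): [W U]
  7. access W: HIT. Cache (old->new): [W U]
  8. access Q: MISS, evict W. Cache (old->new): [U Q]
  9. access W: MISS, evict U. Cache (old->new): [Q W]
  10. access N: MISS, evict Q. Cache (old->new): [W N]
  11. access U: MISS, evict W. Cache (old->new): [N U]
  12. access U: HIT. Cache (old->new): [N U]
  13. access N: HIT. Cache (old->new): [N U]
  14. access U: HIT. Cache (old->new): [N U]
  15. access N: HIT. Cache (old->new): [N U]
  16. access U: HIT. Cache (old->new): [N U]
  17. access X: MISS, evict N. Cache (old->new): [U X]
  18. access U: HIT. Cache (old->new): [U X]
  19. access P: MISS, evict U. Cache (old->new): [X P]
  20. access N: MISS, evict X. Cache (old->new): [P N]
  21. access P: HIT. Cache (old->new): [P N]
  22. access P: HIT. Cache (old->new): [P N]
  23. access U: MISS, evict P. Cache (old->new): [N U]
  24. access P: MISS, evict N. Cache (old->new): [U P]
  25. access Q: MISS, evict U. Cache (old->new): [P Q]
  26. access W: MISS, evict P. Cache (old->new): [Q W]
  27. access P: MISS, evict Q. Cache (old->new): [W P]
  28. access Q: MISS, evict W. Cache (old->new): [P Q]
  29. access U: MISS, evict P. Cache (old->new): [Q U]
  30. access N: MISS, evict Q. Cache (old->new): [U N]
  31. access W: MISS, evict U. Cache (old->new): [N W]
  32. access N: HIT. Cache (old->new): [N W]
  33. access W: HIT. Cache (old->new): [N W]
Total: 14 hits, 19 misses, 17 evictions

Answer: N W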